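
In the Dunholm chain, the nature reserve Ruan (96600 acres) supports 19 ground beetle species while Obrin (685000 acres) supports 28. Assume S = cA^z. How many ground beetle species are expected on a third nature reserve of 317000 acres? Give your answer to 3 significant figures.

24.0

z = ln(28/19) / ln(685000/96600) = 0.3878 / 1.9588 = 0.1980
c = 19 / 96600^0.1980 = 19 / 9.701 = 1.959
S₃ = 1.959 × 317000^0.1980 = 1.959 × 12.27 ≈ 24.04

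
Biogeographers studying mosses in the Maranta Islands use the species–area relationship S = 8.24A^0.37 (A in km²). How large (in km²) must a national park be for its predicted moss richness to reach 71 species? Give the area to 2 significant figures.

340 km²

71 = 8.24 × A^0.37  ⇒  A^0.37 = 71/8.24 = 8.617
ln A = ln(8.617) / 0.37 = 2.1537 / 0.37 = 5.8208
A = e^5.8208 ≈ 337.2 km²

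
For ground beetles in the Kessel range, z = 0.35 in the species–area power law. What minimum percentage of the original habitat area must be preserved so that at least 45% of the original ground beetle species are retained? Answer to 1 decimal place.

Need (A_new/A_old)^0.35 = 0.45, so A_new/A_old = 0.45^(1/0.35) = 0.45^2.857
ln(A_new/A_old) = ln 0.45 / 0.35 = -0.7985 / 0.35 = -2.2815
A_new/A_old = e^-2.2815 ≈ 0.1021

10.2%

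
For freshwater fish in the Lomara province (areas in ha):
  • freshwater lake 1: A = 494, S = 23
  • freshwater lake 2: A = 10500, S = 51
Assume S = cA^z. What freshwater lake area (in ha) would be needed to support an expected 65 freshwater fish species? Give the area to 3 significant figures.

26600 ha

z = ln(51/23) / ln(10500/494) = 0.7963 / 3.0566 = 0.2605
c = 23 / 494^0.2605 = 23 / 5.033 = 4.57
A = (65/4.57)^(1/0.2605) ⇒ ln A = ln(14.22)/0.2605 = 10.1902
A = e^10.1902 ≈ 26640 ha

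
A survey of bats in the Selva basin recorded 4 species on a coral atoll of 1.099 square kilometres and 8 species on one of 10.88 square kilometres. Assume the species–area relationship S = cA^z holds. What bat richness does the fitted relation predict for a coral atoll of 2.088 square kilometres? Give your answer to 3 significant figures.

4.86

z = ln(8/4) / ln(10.88/1.099) = 0.6931 / 2.2925 = 0.3024
c = 4 / 1.099^0.3024 = 4 / 1.029 = 3.887
S₃ = 3.887 × 2.088^0.3024 = 3.887 × 1.249 ≈ 4.857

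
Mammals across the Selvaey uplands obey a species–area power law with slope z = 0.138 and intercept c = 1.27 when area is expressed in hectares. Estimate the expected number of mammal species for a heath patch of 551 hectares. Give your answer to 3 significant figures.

3.03

S = 1.27 × 551^0.138
ln S = ln 1.27 + 0.138 × ln 551 = 0.2390 + 0.138 × 6.3117 = 1.1100
S = e^1.1100 ≈ 3.034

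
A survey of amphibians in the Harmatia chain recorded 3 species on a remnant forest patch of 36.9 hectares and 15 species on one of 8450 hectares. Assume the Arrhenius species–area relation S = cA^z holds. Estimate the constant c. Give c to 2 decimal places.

z = ln(S₂/S₁) / ln(A₂/A₁) = ln(15/3) / ln(8450/36.9) = 1.6094 / 5.4337 = 0.2962
c = S₁ / A₁^z = 3 / 36.9^0.2962 = 3 / 2.912 = 1.03

1.03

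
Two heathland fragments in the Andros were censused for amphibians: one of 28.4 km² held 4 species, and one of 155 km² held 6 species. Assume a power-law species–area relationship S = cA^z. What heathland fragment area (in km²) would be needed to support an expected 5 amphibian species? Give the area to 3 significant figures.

72.3 km²

z = ln(6/4) / ln(155/28.4) = 0.4055 / 1.6970 = 0.2389
c = 4 / 28.4^0.2389 = 4 / 2.225 = 1.798
A = (5/1.798)^(1/0.2389) ⇒ ln A = ln(2.781)/0.2389 = 4.2803
A = e^4.2803 ≈ 72.26 km²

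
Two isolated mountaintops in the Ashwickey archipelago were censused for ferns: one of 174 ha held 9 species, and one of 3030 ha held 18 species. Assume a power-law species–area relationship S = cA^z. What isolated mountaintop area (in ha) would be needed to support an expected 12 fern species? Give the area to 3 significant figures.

z = ln(18/9) / ln(3030/174) = 0.6931 / 2.8573 = 0.2426
c = 9 / 174^0.2426 = 9 / 3.496 = 2.575
A = (12/2.575)^(1/0.2426) ⇒ ln A = ln(4.661)/0.2426 = 6.3449
A = e^6.3449 ≈ 569.6 ha

570 ha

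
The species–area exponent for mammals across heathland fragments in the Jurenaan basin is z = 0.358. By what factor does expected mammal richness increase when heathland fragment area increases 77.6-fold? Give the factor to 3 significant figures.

S₂/S₁ = (A₂/A₁)^z = 77.6^0.358
ln(S₂/S₁) = 0.358 × ln 77.6 = 0.358 × 4.3516 = 1.5579
S₂/S₁ = e^1.5579 ≈ 4.749

4.75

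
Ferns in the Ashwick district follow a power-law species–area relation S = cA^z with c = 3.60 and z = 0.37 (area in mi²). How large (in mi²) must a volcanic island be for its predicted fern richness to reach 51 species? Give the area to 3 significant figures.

1290 mi²

51 = 3.6 × A^0.37  ⇒  A^0.37 = 51/3.6 = 14.17
ln A = ln(14.17) / 0.37 = 2.6509 / 0.37 = 7.1646
A = e^7.1646 ≈ 1293 mi²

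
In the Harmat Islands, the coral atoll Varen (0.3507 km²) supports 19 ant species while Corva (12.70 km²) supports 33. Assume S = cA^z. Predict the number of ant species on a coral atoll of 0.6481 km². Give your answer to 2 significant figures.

21

z = ln(33/19) / ln(12.7/0.3507) = 0.5521 / 3.5894 = 0.1538
c = 19 / 0.3507^0.1538 = 19 / 0.8512 = 22.32
S₃ = 22.32 × 0.6481^0.1538 = 22.32 × 0.9355 ≈ 20.88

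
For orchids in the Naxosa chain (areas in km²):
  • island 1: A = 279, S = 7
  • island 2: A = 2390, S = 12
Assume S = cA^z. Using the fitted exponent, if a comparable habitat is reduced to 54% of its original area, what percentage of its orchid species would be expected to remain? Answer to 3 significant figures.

85.7%

z = ln(12/7) / ln(2390/279) = 0.5390 / 2.1478 = 0.2509
S_new/S_old = (A_new/A_old)^z = 0.54^0.2509 = exp(0.2509 × -0.6162) = 0.8567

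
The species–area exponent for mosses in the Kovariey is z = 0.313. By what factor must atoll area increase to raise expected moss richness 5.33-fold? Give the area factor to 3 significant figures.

(A₂/A₁)^0.313 = 5.33, so A₂/A₁ = 5.33^(1/0.313) = 5.33^3.195
ln(A₂/A₁) = ln 5.33 / 0.313 = 1.6734 / 0.313 = 5.3462
A₂/A₁ = e^5.3462 ≈ 209.8

210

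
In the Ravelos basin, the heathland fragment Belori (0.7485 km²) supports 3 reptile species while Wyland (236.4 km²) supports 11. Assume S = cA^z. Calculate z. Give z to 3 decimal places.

0.226

Taking logs: ln S = ln c + z ln A, so z = (ln S₂ − ln S₁)/(ln A₂ − ln A₁).
z = ln(11/3) / ln(236.4/0.7485) = ln(3.667) / ln(315.8) = 1.2993 / 5.7552 = 0.2258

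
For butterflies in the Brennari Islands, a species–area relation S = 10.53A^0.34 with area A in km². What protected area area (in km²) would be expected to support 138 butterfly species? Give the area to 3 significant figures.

1930 km²

138 = 10.53 × A^0.34  ⇒  A^0.34 = 138/10.53 = 13.11
ln A = ln(13.11) / 0.34 = 2.5730 / 0.34 = 7.5677
A = e^7.5677 ≈ 1935 km²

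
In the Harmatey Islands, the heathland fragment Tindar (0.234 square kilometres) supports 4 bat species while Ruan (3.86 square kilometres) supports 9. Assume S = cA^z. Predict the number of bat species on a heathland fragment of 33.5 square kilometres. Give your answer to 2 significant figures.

17

z = ln(9/4) / ln(3.86/0.234) = 0.8109 / 2.8031 = 0.2893
c = 4 / 0.234^0.2893 = 4 / 0.6569 = 6.089
S₃ = 6.089 × 33.5^0.2893 = 6.089 × 2.762 ≈ 16.82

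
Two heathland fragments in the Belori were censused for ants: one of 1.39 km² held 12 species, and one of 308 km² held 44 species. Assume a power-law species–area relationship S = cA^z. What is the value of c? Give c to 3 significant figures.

11.1

z = ln(S₂/S₁) / ln(A₂/A₁) = ln(44/12) / ln(308/1.39) = 1.2993 / 5.4008 = 0.2406
c = S₁ / A₁^z = 12 / 1.39^0.2406 = 12 / 1.082 = 11.09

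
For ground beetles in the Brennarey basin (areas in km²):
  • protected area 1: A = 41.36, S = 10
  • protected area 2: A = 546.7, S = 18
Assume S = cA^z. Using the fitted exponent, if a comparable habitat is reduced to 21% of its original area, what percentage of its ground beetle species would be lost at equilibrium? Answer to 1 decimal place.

z = ln(18/10) / ln(546.7/41.36) = 0.5878 / 2.5816 = 0.2277
S_new/S_old = (A_new/A_old)^z = 0.21^0.2277 = exp(0.2277 × -1.5606) = 0.7009
Fraction lost = 1 − 0.7009 = 0.2991

29.9%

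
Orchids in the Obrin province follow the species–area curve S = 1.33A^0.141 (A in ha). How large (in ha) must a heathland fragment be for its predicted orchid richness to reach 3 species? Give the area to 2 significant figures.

3 = 1.33 × A^0.141  ⇒  A^0.141 = 3/1.33 = 2.256
ln A = ln(2.256) / 0.141 = 0.8134 / 0.141 = 5.7690
A = e^5.7690 ≈ 320.2 ha

320 ha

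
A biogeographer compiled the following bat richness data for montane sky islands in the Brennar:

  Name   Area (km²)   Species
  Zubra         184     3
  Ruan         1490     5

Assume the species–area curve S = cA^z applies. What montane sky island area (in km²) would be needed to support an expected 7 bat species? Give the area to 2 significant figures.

z = ln(5/3) / ln(1490/184) = 0.5108 / 2.0916 = 0.2442
c = 3 / 184^0.2442 = 3 / 3.574 = 0.8394
A = (7/0.8394)^(1/0.2442) ⇒ ln A = ln(8.339)/0.2442 = 8.6842
A = e^8.6842 ≈ 5909 km²

5900 km²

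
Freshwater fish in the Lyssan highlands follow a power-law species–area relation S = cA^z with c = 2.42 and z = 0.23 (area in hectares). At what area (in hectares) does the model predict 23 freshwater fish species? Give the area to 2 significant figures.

23 = 2.42 × A^0.23  ⇒  A^0.23 = 23/2.42 = 9.504
ln A = ln(9.504) / 0.23 = 2.2517 / 0.23 = 9.7901
A = e^9.7901 ≈ 17856 hectares

18000 hectares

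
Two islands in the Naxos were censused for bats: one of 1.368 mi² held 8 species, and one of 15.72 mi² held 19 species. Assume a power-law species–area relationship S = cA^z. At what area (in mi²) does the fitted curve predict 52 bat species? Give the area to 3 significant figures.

z = ln(19/8) / ln(15.72/1.368) = 0.8650 / 2.4416 = 0.3543
c = 8 / 1.368^0.3543 = 8 / 1.117 = 7.159
A = (52/7.159)^(1/0.3543) ⇒ ln A = ln(7.263)/0.3543 = 5.5968
A = e^5.5968 ≈ 269.6 mi²

270 mi²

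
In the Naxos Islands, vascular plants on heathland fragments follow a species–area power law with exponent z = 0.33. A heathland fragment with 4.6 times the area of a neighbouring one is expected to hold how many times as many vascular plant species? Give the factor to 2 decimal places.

1.65

S₂/S₁ = (A₂/A₁)^z = 4.6^0.33
ln(S₂/S₁) = 0.33 × ln 4.6 = 0.33 × 1.5261 = 0.5036
S₂/S₁ = e^0.5036 ≈ 1.655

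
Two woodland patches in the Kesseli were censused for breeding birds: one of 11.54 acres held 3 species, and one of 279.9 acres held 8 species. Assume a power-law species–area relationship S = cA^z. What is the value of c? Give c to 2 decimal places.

1.41

z = ln(S₂/S₁) / ln(A₂/A₁) = ln(8/3) / ln(279.9/11.54) = 0.9808 / 3.1886 = 0.3076
c = S₁ / A₁^z = 3 / 11.54^0.3076 = 3 / 2.122 = 1.414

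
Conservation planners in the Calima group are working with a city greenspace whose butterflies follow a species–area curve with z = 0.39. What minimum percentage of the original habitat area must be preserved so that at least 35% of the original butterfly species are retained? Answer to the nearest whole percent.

Need (A_new/A_old)^0.39 = 0.35, so A_new/A_old = 0.35^(1/0.39) = 0.35^2.564
ln(A_new/A_old) = ln 0.35 / 0.39 = -1.0498 / 0.39 = -2.6919
A_new/A_old = e^-2.6919 ≈ 0.06776

7%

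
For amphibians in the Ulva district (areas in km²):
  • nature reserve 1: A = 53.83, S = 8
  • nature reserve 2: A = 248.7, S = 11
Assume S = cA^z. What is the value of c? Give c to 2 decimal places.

z = ln(S₂/S₁) / ln(A₂/A₁) = ln(11/8) / ln(248.7/53.83) = 0.3185 / 1.5304 = 0.2081
c = S₁ / A₁^z = 8 / 53.83^0.2081 = 8 / 2.292 = 3.491

3.49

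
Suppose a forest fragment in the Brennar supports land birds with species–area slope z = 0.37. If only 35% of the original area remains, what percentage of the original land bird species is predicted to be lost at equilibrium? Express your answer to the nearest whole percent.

S_new/S_old = (A_new/A_old)^z = 0.35^0.37
= exp(0.37 × ln 0.35) = exp(0.37 × -1.0498) = exp(-0.3884) ≈ 0.6781
Fraction lost = 1 − 0.6781 = 0.3219

32%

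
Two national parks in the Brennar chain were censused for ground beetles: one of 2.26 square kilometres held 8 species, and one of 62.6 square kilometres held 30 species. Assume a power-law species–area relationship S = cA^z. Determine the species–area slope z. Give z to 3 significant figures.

0.398

Taking logs: ln S = ln c + z ln A, so z = (ln S₂ − ln S₁)/(ln A₂ − ln A₁).
z = ln(30/8) / ln(62.6/2.26) = ln(3.75) / ln(27.7) = 1.3218 / 3.3214 = 0.3980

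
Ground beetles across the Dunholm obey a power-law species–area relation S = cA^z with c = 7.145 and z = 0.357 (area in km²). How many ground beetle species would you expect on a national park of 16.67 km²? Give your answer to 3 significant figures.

S = 7.145 × 16.67^0.357
ln S = ln 7.145 + 0.357 × ln 16.67 = 1.9664 + 0.357 × 2.8136 = 2.9709
S = e^2.9709 ≈ 19.51

19.5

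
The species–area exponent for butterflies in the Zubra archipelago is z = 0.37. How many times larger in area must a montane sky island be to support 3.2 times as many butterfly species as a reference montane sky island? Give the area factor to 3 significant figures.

23.2

(A₂/A₁)^0.37 = 3.2, so A₂/A₁ = 3.2^(1/0.37) = 3.2^2.703
ln(A₂/A₁) = ln 3.2 / 0.37 = 1.1632 / 0.37 = 3.1437
A₂/A₁ = e^3.1437 ≈ 23.19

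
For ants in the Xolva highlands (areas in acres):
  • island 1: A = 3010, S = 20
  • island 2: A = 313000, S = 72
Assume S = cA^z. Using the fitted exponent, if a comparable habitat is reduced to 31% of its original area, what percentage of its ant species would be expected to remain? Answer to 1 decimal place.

z = ln(72/20) / ln(313000/3010) = 1.2809 / 4.6443 = 0.2758
S_new/S_old = (A_new/A_old)^z = 0.31^0.2758 = exp(0.2758 × -1.1712) = 0.724

72.4%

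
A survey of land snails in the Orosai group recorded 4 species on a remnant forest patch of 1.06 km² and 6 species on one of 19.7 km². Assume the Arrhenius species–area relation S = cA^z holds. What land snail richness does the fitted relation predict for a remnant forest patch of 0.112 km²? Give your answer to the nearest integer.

3

z = ln(6/4) / ln(19.7/1.06) = 0.4055 / 2.9223 = 0.1387
c = 4 / 1.06^0.1387 = 4 / 1.008 = 3.968
S₃ = 3.968 × 0.112^0.1387 = 3.968 × 0.738 ≈ 2.928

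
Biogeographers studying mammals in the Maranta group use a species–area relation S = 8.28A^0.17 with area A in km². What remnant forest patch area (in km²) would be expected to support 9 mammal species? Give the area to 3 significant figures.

1.63 km²

9 = 8.28 × A^0.17  ⇒  A^0.17 = 9/8.28 = 1.087
ln A = ln(1.087) / 0.17 = 0.0834 / 0.17 = 0.4905
A = e^0.4905 ≈ 1.633 km²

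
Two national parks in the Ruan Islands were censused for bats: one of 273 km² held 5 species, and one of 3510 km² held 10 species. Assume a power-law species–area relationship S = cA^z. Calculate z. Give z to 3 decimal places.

0.271

Taking logs: ln S = ln c + z ln A, so z = (ln S₂ − ln S₁)/(ln A₂ − ln A₁).
z = ln(10/5) / ln(3510/273) = ln(2) / ln(12.86) = 0.6931 / 2.5539 = 0.2714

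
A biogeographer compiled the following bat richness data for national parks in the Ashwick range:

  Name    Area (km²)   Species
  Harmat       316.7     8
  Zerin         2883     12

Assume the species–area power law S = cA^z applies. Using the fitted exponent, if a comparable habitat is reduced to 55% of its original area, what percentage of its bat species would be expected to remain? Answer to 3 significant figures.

z = ln(12/8) / ln(2883/316.7) = 0.4055 / 2.2086 = 0.1836
S_new/S_old = (A_new/A_old)^z = 0.55^0.1836 = exp(0.1836 × -0.5978) = 0.8961

89.6%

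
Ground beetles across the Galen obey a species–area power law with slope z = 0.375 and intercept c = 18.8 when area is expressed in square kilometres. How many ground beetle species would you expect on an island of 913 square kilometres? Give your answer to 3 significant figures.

S = 18.8 × 913^0.375
ln S = ln 18.8 + 0.375 × ln 913 = 2.9339 + 0.375 × 6.8167 = 5.4901
S = e^5.4901 ≈ 242.3

242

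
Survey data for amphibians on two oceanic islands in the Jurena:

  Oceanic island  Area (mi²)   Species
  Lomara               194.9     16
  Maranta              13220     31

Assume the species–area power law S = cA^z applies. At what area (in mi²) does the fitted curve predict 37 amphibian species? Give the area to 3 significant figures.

z = ln(31/16) / ln(13220/194.9) = 0.6614 / 4.2170 = 0.1568
c = 16 / 194.9^0.1568 = 16 / 2.286 = 6.998
A = (37/6.998)^(1/0.1568) ⇒ ln A = ln(5.287)/0.1568 = 10.6176
A = e^10.6176 ≈ 40846 mi²

40800 mi²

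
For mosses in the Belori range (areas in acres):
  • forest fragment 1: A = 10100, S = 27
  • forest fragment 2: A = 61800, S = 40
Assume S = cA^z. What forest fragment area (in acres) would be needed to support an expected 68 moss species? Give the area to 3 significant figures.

713000 acres

z = ln(40/27) / ln(61800/10100) = 0.3930 / 1.8114 = 0.2170
c = 27 / 10100^0.2170 = 27 / 7.394 = 3.652
A = (68/3.652)^(1/0.2170) ⇒ ln A = ln(18.62)/0.2170 = 13.4771
A = e^13.4771 ≈ 712903 acres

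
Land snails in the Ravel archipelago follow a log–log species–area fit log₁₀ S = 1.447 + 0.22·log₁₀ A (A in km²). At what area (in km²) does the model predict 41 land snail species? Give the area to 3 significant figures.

41 = 27.99 × A^0.22  ⇒  A^0.22 = 41/27.99 = 1.465
ln A = ln(1.465) / 0.22 = 0.3817 / 0.22 = 1.7351
A = e^1.7351 ≈ 5.67 km²

5.67 km²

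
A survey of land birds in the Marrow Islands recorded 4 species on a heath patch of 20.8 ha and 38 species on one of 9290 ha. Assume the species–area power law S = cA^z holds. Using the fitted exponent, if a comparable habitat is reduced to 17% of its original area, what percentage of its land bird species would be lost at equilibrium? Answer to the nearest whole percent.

z = ln(38/4) / ln(9290/20.8) = 2.2513 / 6.1017 = 0.3690
S_new/S_old = (A_new/A_old)^z = 0.17^0.3690 = exp(0.3690 × -1.7720) = 0.5201
Fraction lost = 1 − 0.5201 = 0.4799

48%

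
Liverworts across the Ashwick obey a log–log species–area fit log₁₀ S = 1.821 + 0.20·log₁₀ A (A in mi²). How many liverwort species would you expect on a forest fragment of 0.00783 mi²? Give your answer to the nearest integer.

25

S = 66.22 × 0.00783^0.2 = 66.22 × 0.3791 ≈ 25.1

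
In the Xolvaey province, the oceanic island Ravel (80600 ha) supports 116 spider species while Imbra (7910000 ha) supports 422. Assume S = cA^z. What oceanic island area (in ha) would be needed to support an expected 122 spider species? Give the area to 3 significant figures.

96400 ha

z = ln(422/116) / ln(7910000/80600) = 1.2914 / 4.5864 = 0.2816
c = 116 / 80600^0.2816 = 116 / 24.07 = 4.819
A = (122/4.819)^(1/0.2816) ⇒ ln A = ln(25.32)/0.2816 = 11.4764
A = e^11.4764 ≈ 96409 ha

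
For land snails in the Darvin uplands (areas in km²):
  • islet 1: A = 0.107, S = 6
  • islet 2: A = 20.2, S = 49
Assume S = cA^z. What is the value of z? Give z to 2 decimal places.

Taking logs: ln S = ln c + z ln A, so z = (ln S₂ − ln S₁)/(ln A₂ − ln A₁).
z = ln(49/6) / ln(20.2/0.107) = ln(8.167) / ln(188.8) = 2.1001 / 5.2406 = 0.4007

0.40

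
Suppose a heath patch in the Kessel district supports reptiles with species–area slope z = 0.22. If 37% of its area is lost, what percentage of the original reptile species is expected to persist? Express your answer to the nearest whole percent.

90%

S_new/S_old = (A_new/A_old)^z = 0.63^0.22
= exp(0.22 × ln 0.63) = exp(0.22 × -0.4620) = exp(-0.1016) ≈ 0.9033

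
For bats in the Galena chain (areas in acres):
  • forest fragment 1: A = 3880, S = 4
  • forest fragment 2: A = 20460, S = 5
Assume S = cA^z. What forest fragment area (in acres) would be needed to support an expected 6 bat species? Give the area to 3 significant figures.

79600 acres

z = ln(5/4) / ln(20460/3880) = 0.2231 / 1.6626 = 0.1342
c = 4 / 3880^0.1342 = 4 / 3.032 = 1.319
A = (6/1.319)^(1/0.1342) ⇒ ln A = ln(4.547)/0.1342 = 11.2847
A = e^11.2847 ≈ 79594 acres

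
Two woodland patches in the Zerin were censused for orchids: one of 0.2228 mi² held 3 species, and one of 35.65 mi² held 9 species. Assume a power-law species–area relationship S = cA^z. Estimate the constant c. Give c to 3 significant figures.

4.15

z = ln(S₂/S₁) / ln(A₂/A₁) = ln(9/3) / ln(35.65/0.2228) = 1.0986 / 5.0752 = 0.2165
c = S₁ / A₁^z = 3 / 0.2228^0.2165 = 3 / 0.7225 = 4.152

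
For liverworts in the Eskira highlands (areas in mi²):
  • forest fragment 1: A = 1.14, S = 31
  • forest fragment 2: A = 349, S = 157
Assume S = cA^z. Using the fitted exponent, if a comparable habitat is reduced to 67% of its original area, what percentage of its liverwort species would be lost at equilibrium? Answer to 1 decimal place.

10.7%

z = ln(157/31) / ln(349/1.14) = 1.6223 / 5.7240 = 0.2834
S_new/S_old = (A_new/A_old)^z = 0.67^0.2834 = exp(0.2834 × -0.4005) = 0.8927
Fraction lost = 1 − 0.8927 = 0.1073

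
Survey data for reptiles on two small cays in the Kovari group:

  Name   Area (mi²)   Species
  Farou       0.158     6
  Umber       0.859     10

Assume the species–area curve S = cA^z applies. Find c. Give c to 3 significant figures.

z = ln(S₂/S₁) / ln(A₂/A₁) = ln(10/6) / ln(0.859/0.158) = 0.5108 / 1.6932 = 0.3017
c = S₁ / A₁^z = 6 / 0.158^0.3017 = 6 / 0.5731 = 10.47

10.5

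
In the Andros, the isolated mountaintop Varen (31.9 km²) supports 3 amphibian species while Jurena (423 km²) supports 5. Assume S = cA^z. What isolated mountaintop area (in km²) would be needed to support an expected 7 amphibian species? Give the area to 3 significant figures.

2320 km²

z = ln(5/3) / ln(423/31.9) = 0.5108 / 2.5848 = 0.1976
c = 3 / 31.9^0.1976 = 3 / 1.982 = 1.513
A = (7/1.513)^(1/0.1976) ⇒ ln A = ln(4.626)/0.1976 = 7.7499
A = e^7.7499 ≈ 2321 km²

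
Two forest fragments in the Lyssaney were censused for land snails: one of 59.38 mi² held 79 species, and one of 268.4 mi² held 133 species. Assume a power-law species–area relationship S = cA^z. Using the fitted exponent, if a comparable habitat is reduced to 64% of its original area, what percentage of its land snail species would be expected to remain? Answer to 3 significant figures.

85.7%

z = ln(133/79) / ln(268.4/59.38) = 0.5209 / 1.5085 = 0.3453
S_new/S_old = (A_new/A_old)^z = 0.64^0.3453 = exp(0.3453 × -0.4463) = 0.8572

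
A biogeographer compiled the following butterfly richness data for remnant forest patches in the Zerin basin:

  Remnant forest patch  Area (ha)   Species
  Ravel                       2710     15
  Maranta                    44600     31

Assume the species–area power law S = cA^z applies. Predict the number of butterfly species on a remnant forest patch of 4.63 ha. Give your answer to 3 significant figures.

2.88

z = ln(31/15) / ln(44600/2710) = 0.7259 / 2.8008 = 0.2592
c = 15 / 2710^0.2592 = 15 / 7.759 = 1.933
S₃ = 1.933 × 4.63^0.2592 = 1.933 × 1.488 ≈ 2.876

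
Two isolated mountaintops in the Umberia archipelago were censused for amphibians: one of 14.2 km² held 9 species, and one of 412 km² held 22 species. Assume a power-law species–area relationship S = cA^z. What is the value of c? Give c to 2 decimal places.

4.45

z = ln(S₂/S₁) / ln(A₂/A₁) = ln(22/9) / ln(412/14.2) = 0.8938 / 3.3678 = 0.2654
c = S₁ / A₁^z = 9 / 14.2^0.2654 = 9 / 2.022 = 4.451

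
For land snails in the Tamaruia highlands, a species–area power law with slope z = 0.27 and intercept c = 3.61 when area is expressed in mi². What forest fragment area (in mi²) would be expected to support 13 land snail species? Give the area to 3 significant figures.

115 mi²

13 = 3.61 × A^0.27  ⇒  A^0.27 = 13/3.61 = 3.601
ln A = ln(3.601) / 0.27 = 1.2812 / 0.27 = 4.7453
A = e^4.7453 ≈ 115 mi²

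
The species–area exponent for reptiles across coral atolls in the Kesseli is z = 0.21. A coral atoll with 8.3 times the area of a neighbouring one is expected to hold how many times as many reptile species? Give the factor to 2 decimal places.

S₂/S₁ = (A₂/A₁)^z = 8.3^0.21
ln(S₂/S₁) = 0.21 × ln 8.3 = 0.21 × 2.1163 = 0.4444
S₂/S₁ = e^0.4444 ≈ 1.56

1.56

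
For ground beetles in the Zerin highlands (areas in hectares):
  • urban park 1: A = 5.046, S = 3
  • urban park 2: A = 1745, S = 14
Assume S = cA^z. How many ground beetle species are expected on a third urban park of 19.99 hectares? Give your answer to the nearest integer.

4

z = ln(14/3) / ln(1745/5.046) = 1.5404 / 5.8459 = 0.2635
c = 3 / 5.046^0.2635 = 3 / 1.532 = 1.958
S₃ = 1.958 × 19.99^0.2635 = 1.958 × 2.202 ≈ 4.312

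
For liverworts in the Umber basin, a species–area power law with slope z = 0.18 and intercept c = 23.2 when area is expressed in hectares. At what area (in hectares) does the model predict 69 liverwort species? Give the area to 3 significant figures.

69 = 23.2 × A^0.18  ⇒  A^0.18 = 69/23.2 = 2.974
ln A = ln(2.974) / 0.18 = 1.0900 / 0.18 = 6.0553
A = e^6.0553 ≈ 426.4 hectares

426 hectares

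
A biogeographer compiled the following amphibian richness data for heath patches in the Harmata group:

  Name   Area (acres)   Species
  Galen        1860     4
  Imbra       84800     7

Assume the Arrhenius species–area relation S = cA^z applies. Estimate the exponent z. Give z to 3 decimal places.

Taking logs: ln S = ln c + z ln A, so z = (ln S₂ − ln S₁)/(ln A₂ − ln A₁).
z = ln(7/4) / ln(84800/1860) = ln(1.75) / ln(45.59) = 0.5596 / 3.8197 = 0.1465

0.147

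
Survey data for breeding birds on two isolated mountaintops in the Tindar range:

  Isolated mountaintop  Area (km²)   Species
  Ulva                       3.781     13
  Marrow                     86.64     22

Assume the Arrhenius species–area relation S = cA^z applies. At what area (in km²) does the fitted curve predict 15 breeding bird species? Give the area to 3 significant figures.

8.86 km²

z = ln(22/13) / ln(86.64/3.781) = 0.5261 / 3.1318 = 0.1680
c = 13 / 3.781^0.1680 = 13 / 1.25 = 10.4
A = (15/10.4)^(1/0.1680) ⇒ ln A = ln(1.443)/0.1680 = 2.1819
A = e^2.1819 ≈ 8.863 km²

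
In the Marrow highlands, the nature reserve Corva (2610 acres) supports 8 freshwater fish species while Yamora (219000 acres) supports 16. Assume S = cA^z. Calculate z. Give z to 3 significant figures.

0.156

Taking logs: ln S = ln c + z ln A, so z = (ln S₂ − ln S₁)/(ln A₂ − ln A₁).
z = ln(16/8) / ln(219000/2610) = ln(2) / ln(83.91) = 0.6931 / 4.4297 = 0.1565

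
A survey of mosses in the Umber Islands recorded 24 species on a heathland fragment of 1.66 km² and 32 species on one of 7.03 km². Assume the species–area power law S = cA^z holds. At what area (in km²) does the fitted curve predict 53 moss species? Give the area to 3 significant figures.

z = ln(32/24) / ln(7.03/1.66) = 0.2877 / 1.4434 = 0.1993
c = 24 / 1.66^0.1993 = 24 / 1.106 = 21.69
A = (53/21.69)^(1/0.1993) ⇒ ln A = ln(2.443)/0.1993 = 4.4817
A = e^4.4817 ≈ 88.38 km²

88.4 km²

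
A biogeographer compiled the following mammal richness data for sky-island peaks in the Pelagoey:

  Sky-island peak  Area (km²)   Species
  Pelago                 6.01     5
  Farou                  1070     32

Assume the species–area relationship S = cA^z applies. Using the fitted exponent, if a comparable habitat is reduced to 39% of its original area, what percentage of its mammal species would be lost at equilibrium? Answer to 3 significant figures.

28.6%

z = ln(32/5) / ln(1070/6.01) = 1.8563 / 5.1820 = 0.3582
S_new/S_old = (A_new/A_old)^z = 0.39^0.3582 = exp(0.3582 × -0.9416) = 0.7137
Fraction lost = 1 − 0.7137 = 0.2863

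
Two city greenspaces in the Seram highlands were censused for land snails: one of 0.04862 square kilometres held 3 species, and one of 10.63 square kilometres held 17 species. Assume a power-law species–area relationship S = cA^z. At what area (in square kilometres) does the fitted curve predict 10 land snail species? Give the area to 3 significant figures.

z = ln(17/3) / ln(10.63/0.04862) = 1.7346 / 5.3874 = 0.3220
c = 3 / 0.04862^0.3220 = 3 / 0.3777 = 7.942
A = (10/7.942)^(1/0.3220) ⇒ ln A = ln(1.259)/0.3220 = 0.7156
A = e^0.7156 ≈ 2.045 square kilometres

2.05 square kilometres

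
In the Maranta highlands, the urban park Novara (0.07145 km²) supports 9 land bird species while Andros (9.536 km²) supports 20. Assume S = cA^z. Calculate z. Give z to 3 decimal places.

Taking logs: ln S = ln c + z ln A, so z = (ln S₂ − ln S₁)/(ln A₂ − ln A₁).
z = ln(20/9) / ln(9.536/0.07145) = ln(2.222) / ln(133.5) = 0.7985 / 4.8938 = 0.1632

0.163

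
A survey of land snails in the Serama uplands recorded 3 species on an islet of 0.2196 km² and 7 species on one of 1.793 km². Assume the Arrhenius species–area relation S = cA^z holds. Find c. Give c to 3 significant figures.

z = ln(S₂/S₁) / ln(A₂/A₁) = ln(7/3) / ln(1.793/0.2196) = 0.8473 / 2.0998 = 0.4035
c = S₁ / A₁^z = 3 / 0.2196^0.4035 = 3 / 0.5424 = 5.531

5.53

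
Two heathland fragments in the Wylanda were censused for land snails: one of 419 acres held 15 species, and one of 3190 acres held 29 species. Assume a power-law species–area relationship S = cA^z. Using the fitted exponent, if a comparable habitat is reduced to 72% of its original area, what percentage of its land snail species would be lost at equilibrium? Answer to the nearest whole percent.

z = ln(29/15) / ln(3190/419) = 0.6592 / 2.0299 = 0.3248
S_new/S_old = (A_new/A_old)^z = 0.72^0.3248 = exp(0.3248 × -0.3285) = 0.8988
Fraction lost = 1 − 0.8988 = 0.1012

10%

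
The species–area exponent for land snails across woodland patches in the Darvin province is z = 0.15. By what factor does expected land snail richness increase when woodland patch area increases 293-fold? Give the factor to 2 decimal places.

2.34

S₂/S₁ = (A₂/A₁)^z = 293^0.15
ln(S₂/S₁) = 0.15 × ln 293 = 0.15 × 5.6802 = 0.8520
S₂/S₁ = e^0.8520 ≈ 2.344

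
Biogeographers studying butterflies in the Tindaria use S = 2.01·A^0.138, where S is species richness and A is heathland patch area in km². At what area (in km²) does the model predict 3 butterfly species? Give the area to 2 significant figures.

18 km²

3 = 2.01 × A^0.138  ⇒  A^0.138 = 3/2.01 = 1.493
ln A = ln(1.493) / 0.138 = 0.4005 / 0.138 = 2.9020
A = e^2.9020 ≈ 18.21 km²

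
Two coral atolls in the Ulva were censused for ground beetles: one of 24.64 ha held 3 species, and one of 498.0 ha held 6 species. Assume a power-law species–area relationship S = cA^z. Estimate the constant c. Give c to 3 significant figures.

1.43

z = ln(S₂/S₁) / ln(A₂/A₁) = ln(6/3) / ln(498/24.64) = 0.6931 / 3.0062 = 0.2306
c = S₁ / A₁^z = 3 / 24.64^0.2306 = 3 / 2.093 = 1.433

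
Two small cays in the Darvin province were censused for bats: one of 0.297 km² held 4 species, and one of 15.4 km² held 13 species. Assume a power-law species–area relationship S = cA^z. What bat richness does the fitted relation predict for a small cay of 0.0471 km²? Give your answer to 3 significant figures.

z = ln(13/4) / ln(15.4/0.297) = 1.1787 / 3.9484 = 0.2985
c = 4 / 0.297^0.2985 = 4 / 0.696 = 5.747
S₃ = 5.747 × 0.0471^0.2985 = 5.747 × 0.4017 ≈ 2.308

2.31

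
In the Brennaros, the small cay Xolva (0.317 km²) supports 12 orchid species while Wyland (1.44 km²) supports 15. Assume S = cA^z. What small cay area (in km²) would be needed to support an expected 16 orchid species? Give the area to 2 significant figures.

2.2 km²

z = ln(15/12) / ln(1.44/0.317) = 0.2231 / 1.5135 = 0.1474
c = 12 / 0.317^0.1474 = 12 / 0.8442 = 14.21
A = (16/14.21)^(1/0.1474) ⇒ ln A = ln(1.126)/0.1474 = 0.8024
A = e^0.8024 ≈ 2.231 km²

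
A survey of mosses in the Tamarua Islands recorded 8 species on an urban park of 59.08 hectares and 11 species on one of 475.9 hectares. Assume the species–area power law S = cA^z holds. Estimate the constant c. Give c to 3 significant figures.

z = ln(S₂/S₁) / ln(A₂/A₁) = ln(11/8) / ln(475.9/59.08) = 0.3185 / 2.0863 = 0.1526
c = S₁ / A₁^z = 8 / 59.08^0.1526 = 8 / 1.864 = 4.292

4.29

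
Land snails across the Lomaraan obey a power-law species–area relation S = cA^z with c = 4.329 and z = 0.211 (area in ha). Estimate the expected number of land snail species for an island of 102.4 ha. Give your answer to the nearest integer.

S = 4.329 × 102.4^0.211
ln S = ln 4.329 + 0.211 × ln 102.4 = 1.4653 + 0.211 × 4.6289 = 2.4420
S = e^2.4420 ≈ 11.5

11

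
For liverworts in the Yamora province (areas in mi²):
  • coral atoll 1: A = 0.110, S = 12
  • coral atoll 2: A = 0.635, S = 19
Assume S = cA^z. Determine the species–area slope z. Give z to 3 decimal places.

0.262

Taking logs: ln S = ln c + z ln A, so z = (ln S₂ − ln S₁)/(ln A₂ − ln A₁).
z = ln(19/12) / ln(0.635/0.11) = ln(1.583) / ln(5.773) = 0.4595 / 1.7531 = 0.2621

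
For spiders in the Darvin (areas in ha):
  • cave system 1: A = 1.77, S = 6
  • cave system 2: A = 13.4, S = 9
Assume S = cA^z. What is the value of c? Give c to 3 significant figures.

5.35

z = ln(S₂/S₁) / ln(A₂/A₁) = ln(9/6) / ln(13.4/1.77) = 0.4055 / 2.0243 = 0.2003
c = S₁ / A₁^z = 6 / 1.77^0.2003 = 6 / 1.121 = 5.352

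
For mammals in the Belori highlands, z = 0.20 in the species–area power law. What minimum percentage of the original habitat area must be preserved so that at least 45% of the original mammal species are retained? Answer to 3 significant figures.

Need (A_new/A_old)^0.2 = 0.45, so A_new/A_old = 0.45^(1/0.2) = 0.45^5
ln(A_new/A_old) = ln 0.45 / 0.2 = -0.7985 / 0.2 = -3.9925
A_new/A_old = e^-3.9925 ≈ 0.01845

1.85%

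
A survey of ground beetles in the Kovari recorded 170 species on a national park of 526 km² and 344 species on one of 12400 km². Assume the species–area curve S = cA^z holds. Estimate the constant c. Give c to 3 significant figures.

z = ln(S₂/S₁) / ln(A₂/A₁) = ln(344/170) / ln(12400/526) = 0.7048 / 3.1602 = 0.2230
c = S₁ / A₁^z = 170 / 526^0.2230 = 170 / 4.045 = 42.03

42.0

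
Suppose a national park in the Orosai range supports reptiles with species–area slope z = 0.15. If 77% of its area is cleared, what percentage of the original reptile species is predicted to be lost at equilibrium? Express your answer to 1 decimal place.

19.8%

S_new/S_old = (A_new/A_old)^z = 0.23^0.15
= exp(0.15 × ln 0.23) = exp(0.15 × -1.4697) = exp(-0.2205) ≈ 0.8022
Fraction lost = 1 − 0.8022 = 0.1978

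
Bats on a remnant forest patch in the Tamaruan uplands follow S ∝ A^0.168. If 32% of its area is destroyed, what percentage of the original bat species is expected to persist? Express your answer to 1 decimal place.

S_new/S_old = (A_new/A_old)^z = 0.68^0.168
= exp(0.168 × ln 0.68) = exp(0.168 × -0.3857) = exp(-0.0648) ≈ 0.9373

93.7%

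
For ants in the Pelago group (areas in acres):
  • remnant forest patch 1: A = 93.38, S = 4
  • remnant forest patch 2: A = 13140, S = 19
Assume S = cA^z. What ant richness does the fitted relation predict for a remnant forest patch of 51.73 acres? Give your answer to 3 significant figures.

z = ln(19/4) / ln(13140/93.38) = 1.5581 / 4.9467 = 0.3150
c = 4 / 93.38^0.3150 = 4 / 4.174 = 0.9582
S₃ = 0.9582 × 51.73^0.3150 = 0.9582 × 3.466 ≈ 3.321

3.32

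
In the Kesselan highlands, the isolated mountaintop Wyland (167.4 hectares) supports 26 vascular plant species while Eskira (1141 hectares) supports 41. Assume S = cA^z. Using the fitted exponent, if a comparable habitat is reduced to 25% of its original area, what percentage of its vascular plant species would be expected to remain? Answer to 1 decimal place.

z = ln(41/26) / ln(1141/167.4) = 0.4555 / 1.9193 = 0.2373
S_new/S_old = (A_new/A_old)^z = 0.25^0.2373 = exp(0.2373 × -1.3863) = 0.7196

72.0%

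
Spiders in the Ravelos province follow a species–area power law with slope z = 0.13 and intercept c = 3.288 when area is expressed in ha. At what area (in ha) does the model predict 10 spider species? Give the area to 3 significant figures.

10 = 3.288 × A^0.13  ⇒  A^0.13 = 10/3.288 = 3.041
ln A = ln(3.041) / 0.13 = 1.1123 / 0.13 = 8.5562
A = e^8.5562 ≈ 5199 ha

5200 ha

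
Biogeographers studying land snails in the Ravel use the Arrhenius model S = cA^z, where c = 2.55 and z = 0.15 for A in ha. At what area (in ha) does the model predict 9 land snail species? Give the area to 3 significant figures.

4480 ha

9 = 2.55 × A^0.15  ⇒  A^0.15 = 9/2.55 = 3.529
ln A = ln(3.529) / 0.15 = 1.2611 / 0.15 = 8.4075
A = e^8.4075 ≈ 4481 ha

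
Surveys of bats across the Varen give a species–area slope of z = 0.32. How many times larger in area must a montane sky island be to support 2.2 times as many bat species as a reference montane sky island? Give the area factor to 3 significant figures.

(A₂/A₁)^0.32 = 2.2, so A₂/A₁ = 2.2^(1/0.32) = 2.2^3.125
ln(A₂/A₁) = ln 2.2 / 0.32 = 0.7885 / 0.32 = 2.4639
A₂/A₁ = e^2.4639 ≈ 11.75

11.8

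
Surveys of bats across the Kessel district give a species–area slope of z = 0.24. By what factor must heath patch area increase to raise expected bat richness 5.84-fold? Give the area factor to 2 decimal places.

(A₂/A₁)^0.24 = 5.84, so A₂/A₁ = 5.84^(1/0.24) = 5.84^4.167
ln(A₂/A₁) = ln 5.84 / 0.24 = 1.7647 / 0.24 = 7.3530
A₂/A₁ = e^7.3530 ≈ 1561

1560.94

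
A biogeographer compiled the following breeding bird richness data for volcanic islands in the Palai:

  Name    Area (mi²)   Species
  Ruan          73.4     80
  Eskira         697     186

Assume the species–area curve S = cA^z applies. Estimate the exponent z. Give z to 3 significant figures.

Taking logs: ln S = ln c + z ln A, so z = (ln S₂ − ln S₁)/(ln A₂ − ln A₁).
z = ln(186/80) / ln(697/73.4) = ln(2.325) / ln(9.496) = 0.8437 / 2.2509 = 0.3748

0.375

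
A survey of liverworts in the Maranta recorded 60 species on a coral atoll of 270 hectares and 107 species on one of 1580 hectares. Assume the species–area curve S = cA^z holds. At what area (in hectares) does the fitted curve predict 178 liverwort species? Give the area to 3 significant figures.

z = ln(107/60) / ln(1580/270) = 0.5785 / 1.7668 = 0.3274
c = 60 / 270^0.3274 = 60 / 6.253 = 9.595
A = (178/9.595)^(1/0.3274) ⇒ ln A = ln(18.55)/0.3274 = 8.9196
A = e^8.9196 ≈ 7477 hectares

7480 hectares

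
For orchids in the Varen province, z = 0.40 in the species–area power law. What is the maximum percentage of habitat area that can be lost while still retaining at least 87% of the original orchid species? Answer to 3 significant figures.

Need (A_new/A_old)^0.4 = 0.87, so A_new/A_old = 0.87^(1/0.4) = 0.87^2.5
ln(A_new/A_old) = ln 0.87 / 0.4 = -0.1393 / 0.4 = -0.3482
A_new/A_old = e^-0.3482 ≈ 0.706
Fraction that can be lost = 1 − 0.706 = 0.294

29.4%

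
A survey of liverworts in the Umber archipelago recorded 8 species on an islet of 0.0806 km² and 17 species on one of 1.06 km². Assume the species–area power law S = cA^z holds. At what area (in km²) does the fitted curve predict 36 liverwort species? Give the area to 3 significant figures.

z = ln(17/8) / ln(1.06/0.0806) = 0.7538 / 2.5765 = 0.2926
c = 8 / 0.0806^0.2926 = 8 / 0.4787 = 16.71
A = (36/16.71)^(1/0.2926) ⇒ ln A = ln(2.154)/0.2926 = 2.6229
A = e^2.6229 ≈ 13.78 km²

13.8 km²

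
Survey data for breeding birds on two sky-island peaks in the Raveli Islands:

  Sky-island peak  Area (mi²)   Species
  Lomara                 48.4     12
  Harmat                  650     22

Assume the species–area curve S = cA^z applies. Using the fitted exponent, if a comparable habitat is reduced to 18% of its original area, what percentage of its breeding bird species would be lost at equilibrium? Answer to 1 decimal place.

33.0%

z = ln(22/12) / ln(650/48.4) = 0.6061 / 2.5975 = 0.2334
S_new/S_old = (A_new/A_old)^z = 0.18^0.2334 = exp(0.2334 × -1.7148) = 0.6702
Fraction lost = 1 − 0.6702 = 0.3298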